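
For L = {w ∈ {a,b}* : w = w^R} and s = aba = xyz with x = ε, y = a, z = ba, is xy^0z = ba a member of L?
No

xy⁰z = ε · ε · ba = ba.
ba reversed is ab ≠ ba, so it is not a palindrome and is not in L.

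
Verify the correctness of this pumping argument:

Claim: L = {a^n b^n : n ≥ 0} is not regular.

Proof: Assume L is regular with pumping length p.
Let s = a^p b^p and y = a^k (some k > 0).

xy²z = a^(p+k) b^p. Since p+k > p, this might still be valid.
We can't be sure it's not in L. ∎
The proof is INCORRECT.

Error: The conclusion is wrong.
xy²z = a^(p+k) b^p is definitely NOT in L because the number of a's (p+k) ≠ number of b's (p).
The proof incorrectly doubts what is actually a valid contradiction.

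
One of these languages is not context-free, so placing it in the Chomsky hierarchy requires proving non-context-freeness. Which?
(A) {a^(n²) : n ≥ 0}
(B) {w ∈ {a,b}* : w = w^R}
(A) {a^(n²) : n ≥ 0}

(A) {a^(n²) : n ≥ 0} requires the CFL pumping lemma.

- {w ∈ {a,b}* : w = w^R} is context-free (but not regular)
  • Can be shown non-regular with the regular pumping lemma
  • After pumping, the string is no longer symmetric

- {a^(n²) : n ≥ 0} is NOT context-free
  • Requires the CFL pumping lemma to prove
  • Gaps between squares grow unboundedly

The CFL pumping lemma is "stronger" in that it can prove non-membership
in the larger class of context-free languages.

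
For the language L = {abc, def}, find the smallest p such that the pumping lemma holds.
p = 4

For a finite language L, the pumping lemma holds vacuously if p > max|s| for s ∈ L.

The longest string in L = {abc, def} has length 3.
If p = 4, then no string s ∈ L has |s| ≥ p, so the condition is vacuously true.

The minimum pumping length is p = 4.

Why no smaller p works: for any p ≤ 3, the longest string s ∈ L has |s| = 3 ≥ p, so it would
have to be pumpable; but pumping up (i = 2, 3, ...) produces ever longer strings, which cannot all lie in the
finite language L. So the pumping property fails for every p ≤ 3.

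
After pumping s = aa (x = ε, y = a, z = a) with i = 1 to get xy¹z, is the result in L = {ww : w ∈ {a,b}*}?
Yes

xy¹z = ε · a · a = aa.
aa splits into halves a · a, which are equal, so it is in L (w = a).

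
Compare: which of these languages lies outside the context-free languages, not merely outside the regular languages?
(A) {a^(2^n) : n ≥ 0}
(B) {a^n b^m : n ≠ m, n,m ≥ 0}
(A) {a^(2^n) : n ≥ 0}

(A) {a^(2^n) : n ≥ 0} requires the CFL pumping lemma.

- {a^n b^m : n ≠ m, n,m ≥ 0} is context-free (but not regular)
  • Can be shown non-regular with the regular pumping lemma
  • After pumping a's, we can make n = m

- {a^(2^n) : n ≥ 0} is NOT context-free
  • Requires the CFL pumping lemma to prove
  • Gaps between powers of 2 grow exponentially

The CFL pumping lemma is "stronger" in that it can prove non-membership
in the larger class of context-free languages.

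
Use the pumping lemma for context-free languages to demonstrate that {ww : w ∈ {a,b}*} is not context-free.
Assume for contradiction that L is context-free, and let p ≥ 1 be the pumping length given by the pumping lemma for CFLs.
Choose s = a^p b^p a^p b^p. Then s ∈ L (take w = a^p b^p) and |s| = 4p ≥ p.
By the CFL pumping lemma, s = uvxyz for some u, v, x, y, z with |vxy| ≤ p, |vy| ≥ 1, and uv^i xy^i z ∈ L for every i ≥ 0.

Write s as four blocks A₁ B₁ A₂ B₂ with A₁ = A₂ = a^p and B₁ = B₂ = b^p. Since |vxy| ≤ p, the window vxy lies inside at most two adjacent blocks. Take i = 0 and let t = uxz, so |t| = 4p − |vy| with 1 ≤ |vy| ≤ p. If |t| is odd, t ∉ L immediately, so assume |vy| is even (hence |vy| ≥ 2) and |t|/2 = 2p − |vy|/2, which satisfies p ≤ |t|/2 ≤ 2p − 1.

Case 1 (vxy inside A₁B₁): t = a^(p−j) b^(p−l) a^p b^p with j + l = |vy|. The second half of t has length < 2p, so it is a suffix of the trailing a^p b^p and ends in b; the first half is a^(p−j) b^(p−l) a^((j+l)/2), which ends in a because (j+l)/2 ≥ 1. The halves differ, so t ∉ L.

Case 2 (vxy inside B₁A₂, straddling the middle): t = a^p b^(p−j) a^(p−l) b^p with j + l = |vy|. If t = ww, then w is a prefix of t of length ≥ p, so w begins with a^p; and w is a suffix of t of length ≥ p, so w ends with b^p. That forces |w| ≥ 2p, contradicting |w| = |t|/2 ≤ 2p − 1. So t ∉ L.

Case 3 (vxy inside A₂B₂): t = a^p b^p a^(p−j) b^(p−l) with j + l = |vy|. The first half of t is a prefix of a^p b^p, so it begins with a; the second half is b^((j+l)/2) a^(p−j) b^(p−l), which begins with b. The halves differ, so t ∉ L.

In every case uv⁰xy⁰z = uxz ∉ L.

This contradicts the CFL pumping lemma, which requires uv^i xy^i z ∈ L for all i ≥ 0.
Hence L = {ww : w ∈ {a,b}*} is not context-free. ∎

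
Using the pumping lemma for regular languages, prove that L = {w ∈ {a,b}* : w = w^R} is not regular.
Assume for contradiction that L is regular, and let p ≥ 1 be the pumping length given by the pumping lemma.
Choose s = a^p b a^p. Then s ∈ L (it reads the same in both directions) and |s| = 2p + 1 ≥ p.
By the pumping lemma, s = xyz for some x, y, z with |xy| ≤ p, |y| ≥ 1, and xy^i z ∈ L for every i ≥ 0.
Since |xy| ≤ p and the first p symbols of s are all a's, y = a^k for some k with 1 ≤ k ≤ p.

Take i = 0: xy⁰z = a^(p − k) b a^p.
Its reversal is a^p b a^(p − k). These differ because the block of a's before the unique b has length p − k in one and p in the other, and p − k ≠ p since k ≥ 1. So xy⁰z is not a palindrome, i.e. xy⁰z ∉ L.

This contradicts the pumping lemma, which requires xy^i z ∈ L for all i ≥ 0.
Hence L = {w ∈ {a,b}* : w = w^R} is not regular. ∎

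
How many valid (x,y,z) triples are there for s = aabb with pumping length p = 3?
6

For s = 'aabb' with pumping length p = 3:

Constraints: |xy| ≤ 3, |y| > 0

Valid decompositions (|xy| ≤ p, |y| ≥ 1):
  • x='', y='a', z='abb'
  • x='a', y='a', z='bb'
  • x='', y='aa', z='bb'
  • x='aa', y='b', z='b'
  • x='a', y='ab', z='b'
  • x='', y='aab', z='b'

Total count: 6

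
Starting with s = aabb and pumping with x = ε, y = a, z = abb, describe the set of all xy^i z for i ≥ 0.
{xy^i z : i ≥ 0} = {a^(i+1) b^2 : i ≥ 0} = {abb, aabb, aaabb, ...}

With x = ε, y = a, z = abb: Starting with aabb and pumping the first 'a' (z = abb keeps the second 'a'), we get strings with i+1 a's followed by 2 b's for i = 0, 1, 2, ...; note bb is not produced because z always contributes one a.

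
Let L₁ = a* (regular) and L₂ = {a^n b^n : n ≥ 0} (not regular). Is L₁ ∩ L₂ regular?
Yes — L₁ ∩ L₂ is regular.

A string of a* contains no b's, and the only string of {a^n b^n} with no b's is ε (n = 0). So L₁ ∩ L₂ = {ε}, a finite language, which is regular.

Note that the bare facts "L₁ regular, L₂ non-regular" do not settle the question by themselves: the closure of regular languages under ∪, ∩, complement and difference applies only when BOTH operands are regular. With a non-regular operand the result can come out regular or non-regular depending on the specific languages, so one has to work out L₁ ∩ L₂ for this particular pair, as above.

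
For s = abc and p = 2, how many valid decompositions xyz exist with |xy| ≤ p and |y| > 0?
3

For s = 'abc' with pumping length p = 2:

Constraints: |xy| ≤ 2, |y| > 0

Valid decompositions (|xy| ≤ p, |y| ≥ 1):
  • x='', y='a', z='bc'
  • x='a', y='b', z='c'
  • x='', y='ab', z='c'

Total count: 3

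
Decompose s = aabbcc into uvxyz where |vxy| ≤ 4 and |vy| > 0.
u='a', v='a', x='bb', y='c', z='c'

For s = aabbcc with pumping length p = 4:

One valid decomposition:
- u = 'a'
- v = 'a'
- x = 'bb'
- y = 'c'
- z = 'c'

Verification:
- uvxyz = 'a' + 'a' + 'bb' + 'c' + 'c' = aabbcc ✓
- |vxy| = |'abbc'| = 4 ≤ 4 ✓
- |vy| = |'ac'| = 2 > 0 ✓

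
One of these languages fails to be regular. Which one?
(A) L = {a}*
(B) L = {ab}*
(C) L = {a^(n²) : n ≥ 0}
(C) {a^(n²) : n ≥ 0}

(C) L = {a^(n²) : n ≥ 0} is NOT regular.

The pumping lemma can be used to prove this:
After pumping, length is no longer a perfect square

The other languages are regular because they can be recognized by finite automata.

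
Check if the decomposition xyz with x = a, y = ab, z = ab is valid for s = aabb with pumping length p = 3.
Violated: xyz = s

The decomposition x = a, y = ab, z = ab for s = aabb with p = 3
violates the constraint: xyz = s

xyz = 'a' + 'ab' + 'ab' = 'aabab' ≠ 'aabb' = s. The decomposition doesn't reconstruct s.

Pumping lemma constraints:
1. xyz = s (decomposition is valid)
2. |xy| ≤ p
3. |y| > 0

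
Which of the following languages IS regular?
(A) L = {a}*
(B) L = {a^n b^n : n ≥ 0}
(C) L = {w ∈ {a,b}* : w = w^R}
(A) {a}*

(A) L = {a}* is regular.

This can be recognized by a finite automaton (DFA/NFA).
Regular expressions like {a}* define regular languages.

The other choices are not regular:
- {w ∈ {a,b}* : w = w^R}: After pumping, the string is no longer symmetric
- {a^n b^n : n ≥ 0}: After pumping, the number of a's and b's become unequal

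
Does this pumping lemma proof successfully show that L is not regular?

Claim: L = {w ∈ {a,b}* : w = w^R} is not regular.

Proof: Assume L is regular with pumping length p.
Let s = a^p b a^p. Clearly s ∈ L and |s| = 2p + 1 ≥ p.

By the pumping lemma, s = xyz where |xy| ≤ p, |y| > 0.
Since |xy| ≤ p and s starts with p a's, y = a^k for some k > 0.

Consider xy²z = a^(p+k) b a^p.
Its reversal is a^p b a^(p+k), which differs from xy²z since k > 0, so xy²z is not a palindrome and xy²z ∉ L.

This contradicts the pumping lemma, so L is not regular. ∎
The proof is correct.

This proof is valid because:
1. s = a^p b a^p is in L and is chosen in terms of p, so |s| ≥ p holds for every p
2. The decomposition analysis is correct: |xy| ≤ p forces y to lie inside the leading a's
3. The contradiction is valid: a^(p+k) b a^p has more a's before the b than after it, so it is not a palindrome
4. The conclusion follows logically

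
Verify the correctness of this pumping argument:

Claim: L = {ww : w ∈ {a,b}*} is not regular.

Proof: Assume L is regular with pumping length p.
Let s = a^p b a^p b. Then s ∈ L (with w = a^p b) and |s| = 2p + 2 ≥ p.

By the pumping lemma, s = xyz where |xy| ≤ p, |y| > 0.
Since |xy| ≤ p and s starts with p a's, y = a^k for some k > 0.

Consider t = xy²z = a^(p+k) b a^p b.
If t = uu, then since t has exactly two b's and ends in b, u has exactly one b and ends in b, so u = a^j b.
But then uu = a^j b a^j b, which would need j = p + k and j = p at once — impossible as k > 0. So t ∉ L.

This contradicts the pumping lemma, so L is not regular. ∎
The proof is correct.

This proof is valid because:
1. s = a^p b a^p b is in L and is chosen in terms of p, so |s| ≥ p holds for every p
2. The decomposition analysis is correct: |xy| ≤ p forces y to lie inside the leading a's
3. The contradiction is valid: the argument shows a^(p+k) b a^p b cannot be split into two equal halves
4. The conclusion follows logically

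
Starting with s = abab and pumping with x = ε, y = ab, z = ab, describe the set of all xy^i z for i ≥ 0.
{xy^i z : i ≥ 0} = {(ab)^(i+1) : i ≥ 0} = {ab, abab, ababab, ...}

With x = ε, y = ab, z = ab: Pumping 'ab' gives strings of alternating a's and b's.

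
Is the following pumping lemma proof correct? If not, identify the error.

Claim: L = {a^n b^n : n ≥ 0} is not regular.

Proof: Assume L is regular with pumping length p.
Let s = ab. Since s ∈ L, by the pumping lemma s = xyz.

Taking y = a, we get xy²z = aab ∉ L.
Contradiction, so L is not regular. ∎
The proof is INCORRECT.

Error: The string s = ab may be shorter than p.
The pumping lemma only applies to strings with |s| ≥ p, and p is not under our control.
We must choose s in terms of p, e.g. s = a^p b^p, to ensure |s| ≥ p.
(The proof also fixes one particular y; a valid argument must handle every decomposition with |xy| ≤ p and |y| ≥ 1 — for s = a^p b^p this forces y = a^k, and then xy²z = a^(p+k) b^p ∉ L.)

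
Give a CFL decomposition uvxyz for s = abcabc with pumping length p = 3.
u='ab', v='c', x='a', y='b', z='c'

For s = abcabc with pumping length p = 3:

One valid decomposition:
- u = 'ab'
- v = 'c'
- x = 'a'
- y = 'b'
- z = 'c'

Verification:
- uvxyz = 'ab' + 'c' + 'a' + 'b' + 'c' = abcabc ✓
- |vxy| = |'cab'| = 3 ≤ 3 ✓
- |vy| = |'cb'| = 2 > 0 ✓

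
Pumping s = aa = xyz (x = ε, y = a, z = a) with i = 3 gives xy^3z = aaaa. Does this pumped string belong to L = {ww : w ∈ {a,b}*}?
Yes

xy³z = ε · aaa · a = aaaa.
aaaa splits into halves aa · aa, which are equal, so it is in L (w = aa).
(A single pumped string landing in L is not a contradiction by itself; a non-regularity proof needs some i for which xy^i z ∉ L, for every admissible decomposition.)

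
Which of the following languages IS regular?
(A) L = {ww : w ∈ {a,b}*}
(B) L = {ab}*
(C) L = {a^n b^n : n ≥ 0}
(B) {ab}*

(B) L = {ab}* is regular.

This can be recognized by a finite automaton (DFA/NFA).
Regular expressions like {ab}* define regular languages.

The other choices are not regular:
- {a^n b^n : n ≥ 0}: After pumping, the number of a's and b's become unequal
- {ww : w ∈ {a,b}*}: After pumping, the two halves no longer match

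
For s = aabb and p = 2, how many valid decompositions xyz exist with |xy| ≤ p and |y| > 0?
3

For s = 'aabb' with pumping length p = 2:

Constraints: |xy| ≤ 2, |y| > 0

Valid decompositions (|xy| ≤ p, |y| ≥ 1):
  • x='', y='a', z='abb'
  • x='a', y='a', z='bb'
  • x='', y='aa', z='bb'

Total count: 3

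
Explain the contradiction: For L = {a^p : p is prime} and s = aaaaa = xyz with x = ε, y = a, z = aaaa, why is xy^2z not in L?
xy²z = aaaaaa ∉ L

Pumping with i = 2 replaces y = a by y² = aa:
- Original: s = xyz = aaaaa; aaaaa has length 5, which is prime, so it is in L
- Pumped: xy²z = ε · aa · aaaa = aaaaaa
- aaaaaa has length 6 = 2 × 3, which is not prime, so it is not in L

The pumping lemma would require xy²z ∈ L, so this decomposition yields a contradiction.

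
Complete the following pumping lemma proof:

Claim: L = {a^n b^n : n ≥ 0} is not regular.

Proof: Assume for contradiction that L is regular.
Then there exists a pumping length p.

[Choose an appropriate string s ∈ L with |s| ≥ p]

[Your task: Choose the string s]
s = a^p b^p

This string is in L (has equal a's and b's) and has length 2p ≥ p.
Any decomposition xyz with |xy| ≤ p means y consists only of a's,
so pumping will unbalance the counts.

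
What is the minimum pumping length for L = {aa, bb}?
p = 3

For a finite language L, the pumping lemma holds vacuously if p > max|s| for s ∈ L.

The longest string in L = {aa, bb} has length 2.
If p = 3, then no string s ∈ L has |s| ≥ p, so the condition is vacuously true.

The minimum pumping length is p = 3.

Why no smaller p works: for any p ≤ 2, the longest string s ∈ L has |s| = 2 ≥ p, so it would
have to be pumpable; but pumping up (i = 2, 3, ...) produces ever longer strings, which cannot all lie in the
finite language L. So the pumping property fails for every p ≤ 2.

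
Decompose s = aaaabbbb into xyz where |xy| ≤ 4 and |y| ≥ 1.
x = '', y = 'aa', z = 'aabbbb'

For s = aaaabbbb and p = 4, one valid decomposition is:
- x = '' (length 0)
- y = 'aa' (length 2)
- z = 'aabbbb' (length 6)

Verification:
- xyz = '' + 'aa' + 'aabbbb' = aaaabbbb ✓
- |xy| = 2 ≤ 4 ✓
- |y| = 2 > 0 ✓

All pumping lemma constraints are satisfied.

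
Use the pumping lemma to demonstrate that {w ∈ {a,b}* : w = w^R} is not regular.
Assume for contradiction that L is regular, and let p ≥ 1 be the pumping length given by the pumping lemma.
Choose s = a^p b a^p. Then s ∈ L (it reads the same in both directions) and |s| = 2p + 1 ≥ p.
By the pumping lemma, s = xyz for some x, y, z with |xy| ≤ p, |y| ≥ 1, and xy^i z ∈ L for every i ≥ 0.
Since |xy| ≤ p and the first p symbols of s are all a's, y = a^k for some k with 1 ≤ k ≤ p.

Take i = 0: xy⁰z = a^(p − k) b a^p.
Its reversal is a^p b a^(p − k). These differ because the block of a's before the unique b has length p − k in one and p in the other, and p − k ≠ p since k ≥ 1. So xy⁰z is not a palindrome, i.e. xy⁰z ∉ L.

This contradicts the pumping lemma, which requires xy^i z ∈ L for all i ≥ 0.
Hence L = {w ∈ {a,b}* : w = w^R} is not regular. ∎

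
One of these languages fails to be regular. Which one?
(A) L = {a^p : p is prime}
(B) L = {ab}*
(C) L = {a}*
(A) {a^p : p is prime}

(A) L = {a^p : p is prime} is NOT regular.

The pumping lemma can be used to prove this:
After pumping, the length becomes composite

The other languages are regular because they can be recognized by finite automata.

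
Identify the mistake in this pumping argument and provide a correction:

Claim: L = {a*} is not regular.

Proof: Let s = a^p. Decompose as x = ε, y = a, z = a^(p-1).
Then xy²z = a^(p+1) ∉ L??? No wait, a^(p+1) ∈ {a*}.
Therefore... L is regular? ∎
Error: The proof attempts to show a*  is not regular, but a* IS regular!

Correction: a* is a regular language (recognized by a simple DFA with one accepting state and self-loop on 'a'). The pumping lemma can only prove non-regularity, not regularity. For regular languages, pumping always works.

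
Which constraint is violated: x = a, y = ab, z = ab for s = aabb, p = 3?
Violated: xyz = s

The decomposition x = a, y = ab, z = ab for s = aabb with p = 3
violates the constraint: xyz = s

xyz = 'a' + 'ab' + 'ab' = 'aabab' ≠ 'aabb' = s. The decomposition doesn't reconstruct s.

Pumping lemma constraints:
1. xyz = s (decomposition is valid)
2. |xy| ≤ p
3. |y| > 0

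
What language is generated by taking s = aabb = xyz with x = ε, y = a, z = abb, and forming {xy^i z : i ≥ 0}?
{xy^i z : i ≥ 0} = {a^(i+1) b^2 : i ≥ 0} = {abb, aabb, aaabb, ...}

With x = ε, y = a, z = abb: Starting with aabb and pumping the first 'a' (z = abb keeps the second 'a'), we get strings with i+1 a's followed by 2 b's for i = 0, 1, 2, ...; note bb is not produced because z always contributes one a.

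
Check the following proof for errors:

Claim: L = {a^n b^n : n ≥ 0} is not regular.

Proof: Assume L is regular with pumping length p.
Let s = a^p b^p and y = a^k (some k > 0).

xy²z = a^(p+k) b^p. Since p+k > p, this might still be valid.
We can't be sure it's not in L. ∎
The proof is INCORRECT.

Error: The conclusion is wrong.
xy²z = a^(p+k) b^p is definitely NOT in L because the number of a's (p+k) ≠ number of b's (p).
The proof incorrectly doubts what is actually a valid contradiction.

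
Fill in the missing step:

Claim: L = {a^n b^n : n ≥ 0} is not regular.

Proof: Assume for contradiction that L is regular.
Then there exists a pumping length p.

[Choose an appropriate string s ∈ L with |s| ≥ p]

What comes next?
s = a^p b^p

This string is in L (has equal a's and b's) and has length 2p ≥ p.
Any decomposition xyz with |xy| ≤ p means y consists only of a's,
so pumping will unbalance the counts.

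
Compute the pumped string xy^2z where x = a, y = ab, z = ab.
aababab

Given x = 'a', y = 'ab', z = 'ab' and i = 2:

xy^2z = x + y·y·...·y (2 times) + z
       = 'a' + 'ab'^2 + 'ab'
       = 'a' + 'abab' + 'ab'
       = 'aababab'

The pumped string is 'aababab' with length 7.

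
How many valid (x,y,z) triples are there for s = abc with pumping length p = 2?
3

For s = 'abc' with pumping length p = 2:

Constraints: |xy| ≤ 2, |y| > 0

Valid decompositions (|xy| ≤ p, |y| ≥ 1):
  • x='', y='a', z='bc'
  • x='a', y='b', z='c'
  • x='', y='ab', z='c'

Total count: 3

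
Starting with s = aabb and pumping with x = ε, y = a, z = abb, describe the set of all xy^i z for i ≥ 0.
{xy^i z : i ≥ 0} = {a^(i+1) b^2 : i ≥ 0} = {abb, aabb, aaabb, ...}

With x = ε, y = a, z = abb: Starting with aabb and pumping the first 'a' (z = abb keeps the second 'a'), we get strings with i+1 a's followed by 2 b's for i = 0, 1, 2, ...; note bb is not produced because z always contributes one a.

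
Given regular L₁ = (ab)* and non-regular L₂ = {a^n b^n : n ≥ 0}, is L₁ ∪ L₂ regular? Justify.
No — L₁ ∪ L₂ is not regular.

Let U = (ab)* ∪ {a^n b^n}. If U were regular, then U ∩ aa*bb* would be regular (closure under intersection with a regular language). But (ab)* ∩ aa*bb* = {ab} and {a^n b^n} ∩ aa*bb* = {a^n b^n : n ≥ 1}, so U ∩ aa*bb* = {a^n b^n : n ≥ 1}, which is not regular. Hence U is not regular.

Note that the bare facts "L₁ regular, L₂ non-regular" do not settle the question by themselves: the closure of regular languages under ∪, ∩, complement and difference applies only when BOTH operands are regular. With a non-regular operand the result can come out regular or non-regular depending on the specific languages, so one has to work out L₁ ∪ L₂ for this particular pair, as above.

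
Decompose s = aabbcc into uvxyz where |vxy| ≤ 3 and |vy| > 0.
u='aa', v='b', x='b', y='c', z='c'

For s = aabbcc with pumping length p = 3:

One valid decomposition:
- u = 'aa'
- v = 'b'
- x = 'b'
- y = 'c'
- z = 'c'

Verification:
- uvxyz = 'aa' + 'b' + 'b' + 'c' + 'c' = aabbcc ✓
- |vxy| = |'bbc'| = 3 ≤ 3 ✓
- |vy| = |'bc'| = 2 > 0 ✓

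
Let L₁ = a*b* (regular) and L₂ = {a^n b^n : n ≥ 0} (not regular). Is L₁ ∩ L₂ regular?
No — L₁ ∩ L₂ is not regular.

Every string a^n b^n already lies in a*b*, so L₁ ∩ L₂ = {a^n b^n : n ≥ 0} = L₂ itself, which is the standard non-regular language (pump s = a^p b^p).

Note that the bare facts "L₁ regular, L₂ non-regular" do not settle the question by themselves: the closure of regular languages under ∪, ∩, complement and difference applies only when BOTH operands are regular. With a non-regular operand the result can come out regular or non-regular depending on the specific languages, so one has to work out L₁ ∩ L₂ for this particular pair, as above.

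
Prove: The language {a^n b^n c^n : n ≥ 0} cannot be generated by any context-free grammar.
Assume for contradiction that L is context-free, and let p ≥ 1 be the pumping length given by the pumping lemma for CFLs.
Choose s = a^p b^p c^p. Then s ∈ L and |s| = 3p ≥ p.
By the CFL pumping lemma, s = uvxyz for some u, v, x, y, z with |vxy| ≤ p, |vy| ≥ 1, and uv^i xy^i z ∈ L for every i ≥ 0.

Because |vxy| ≤ p, the window vxy cannot contain both an a and a c: any substring of s containing both must include the entire block b^p plus at least one a and one c, so it has length ≥ p + 2 > p.
Hence at least one of the letters a, c does not occur in vy at all.

Take i = 0: the string uxz is obtained from s by deleting |vy| ≥ 1 symbols, so |uxz| = 3p − |vy| < 3p.
But the letter (a or c) that does not occur in vy still occurs exactly p times in uxz. Every string of L with exactly p copies of some letter is a^p b^p c^p, of length 3p. Since |uxz| < 3p, uxz ∉ L.

This contradicts the CFL pumping lemma, which requires uv^i xy^i z ∈ L for all i ≥ 0.
Hence L = {a^n b^n c^n : n ≥ 0} is not context-free. ∎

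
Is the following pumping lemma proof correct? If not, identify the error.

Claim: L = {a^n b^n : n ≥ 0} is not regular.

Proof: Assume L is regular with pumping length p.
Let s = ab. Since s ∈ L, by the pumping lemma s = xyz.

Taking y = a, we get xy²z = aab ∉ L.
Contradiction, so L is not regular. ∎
The proof is INCORRECT.

Error: The string s = ab may be shorter than p.
The pumping lemma only applies to strings with |s| ≥ p, and p is not under our control.
We must choose s in terms of p, e.g. s = a^p b^p, to ensure |s| ≥ p.
(The proof also fixes one particular y; a valid argument must handle every decomposition with |xy| ≤ p and |y| ≥ 1 — for s = a^p b^p this forces y = a^k, and then xy²z = a^(p+k) b^p ∉ L.)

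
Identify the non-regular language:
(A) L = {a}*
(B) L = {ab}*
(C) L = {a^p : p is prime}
(C) {a^p : p is prime}

(C) L = {a^p : p is prime} is NOT regular.

The pumping lemma can be used to prove this:
After pumping, the length becomes composite

The other languages are regular because they can be recognized by finite automata.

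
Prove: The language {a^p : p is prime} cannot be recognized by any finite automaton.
Assume for contradiction that L is regular, and let p ≥ 1 be the pumping length given by the pumping lemma.
Choose a prime q with q ≥ p (one exists because there are infinitely many primes) and let s = a^q. Then s ∈ L and |s| = q ≥ p.
By the pumping lemma, s = xyz for some x, y, z with |xy| ≤ p, |y| ≥ 1, and xy^i z ∈ L for every i ≥ 0.
Here y = a^k for some k with 1 ≤ k ≤ p, and xy^i z = a^(q + (i − 1)k) for every i ≥ 0.

Take i = q + 1: |xy^(q+1) z| = q + qk = q(k + 1).
Both factors satisfy q ≥ 2 and k + 1 ≥ 2, so q(k + 1) is composite, and xy^(q+1) z ∉ L.

This contradicts the pumping lemma, which requires xy^i z ∈ L for all i ≥ 0.
Hence L = {a^p : p is prime} is not regular. ∎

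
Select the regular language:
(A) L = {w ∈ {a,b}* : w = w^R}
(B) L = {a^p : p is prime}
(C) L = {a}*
(C) {a}*

(C) L = {a}* is regular.

This can be recognized by a finite automaton (DFA/NFA).
Regular expressions like {a}* define regular languages.

The other choices are not regular:
- {w ∈ {a,b}* : w = w^R}: After pumping, the string is no longer symmetric
- {a^p : p is prime}: After pumping, the length becomes composite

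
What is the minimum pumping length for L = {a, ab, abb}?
p = 4

For a finite language L, the pumping lemma holds vacuously if p > max|s| for s ∈ L.

The longest string in L = {a, ab, abb} has length 3.
If p = 4, then no string s ∈ L has |s| ≥ p, so the condition is vacuously true.

The minimum pumping length is p = 4.

Why no smaller p works: for any p ≤ 3, the longest string s ∈ L has |s| = 3 ≥ p, so it would
have to be pumpable; but pumping up (i = 2, 3, ...) produces ever longer strings, which cannot all lie in the
finite language L. So the pumping property fails for every p ≤ 3.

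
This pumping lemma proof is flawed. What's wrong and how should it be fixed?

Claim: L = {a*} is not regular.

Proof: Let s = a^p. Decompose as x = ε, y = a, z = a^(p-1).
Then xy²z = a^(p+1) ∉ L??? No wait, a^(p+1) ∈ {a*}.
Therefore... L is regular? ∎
Error: The proof attempts to show a*  is not regular, but a* IS regular!

Correction: a* is a regular language (recognized by a simple DFA with one accepting state and self-loop on 'a'). The pumping lemma can only prove non-regularity, not regularity. For regular languages, pumping always works.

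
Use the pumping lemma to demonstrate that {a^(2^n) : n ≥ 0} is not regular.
Assume for contradiction that L is regular, and let p ≥ 1 be the pumping length given by the pumping lemma.
Choose s = a^(2^p). Then s ∈ L and |s| = 2^p ≥ p.
By the pumping lemma, s = xyz for some x, y, z with |xy| ≤ p, |y| ≥ 1, and xy^i z ∈ L for every i ≥ 0.
Here y = a^k for some k with 1 ≤ k ≤ |xy| ≤ p, and p < 2^p.

Take i = 2: |xy²z| = 2^p + k.
Now 2^p < 2^p + k ≤ 2^p + p < 2^p + 2^p = 2^(p+1).
So |xy²z| lies strictly between the consecutive powers of two 2^p and 2^(p+1), hence is not a power of 2, and xy²z ∉ L.

This contradicts the pumping lemma, which requires xy^i z ∈ L for all i ≥ 0.
Hence L = {a^(2^n) : n ≥ 0} is not regular. ∎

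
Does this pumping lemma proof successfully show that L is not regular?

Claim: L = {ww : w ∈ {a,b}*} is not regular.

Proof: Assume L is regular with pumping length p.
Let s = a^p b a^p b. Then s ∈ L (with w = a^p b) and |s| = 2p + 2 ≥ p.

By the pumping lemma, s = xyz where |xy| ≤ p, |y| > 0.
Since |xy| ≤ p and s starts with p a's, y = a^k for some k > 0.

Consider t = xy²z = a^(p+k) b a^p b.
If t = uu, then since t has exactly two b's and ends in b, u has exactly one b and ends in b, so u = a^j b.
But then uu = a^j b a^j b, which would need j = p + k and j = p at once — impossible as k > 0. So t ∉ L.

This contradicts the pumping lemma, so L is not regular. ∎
The proof is correct.

This proof is valid because:
1. s = a^p b a^p b is in L and is chosen in terms of p, so |s| ≥ p holds for every p
2. The decomposition analysis is correct: |xy| ≤ p forces y to lie inside the leading a's
3. The contradiction is valid: the argument shows a^(p+k) b a^p b cannot be split into two equal halves
4. The conclusion follows logically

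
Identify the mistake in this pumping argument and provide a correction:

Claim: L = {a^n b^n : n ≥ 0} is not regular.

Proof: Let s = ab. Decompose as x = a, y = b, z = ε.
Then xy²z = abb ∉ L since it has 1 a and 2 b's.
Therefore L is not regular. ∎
Error: The string s = ab might be shorter than the pumping length p.

Correction: Choose s = a^p b^p to ensure |s| ≥ p. Also, the decomposition is wrong: with |xy| ≤ p, y cannot include b's when s starts with p a's.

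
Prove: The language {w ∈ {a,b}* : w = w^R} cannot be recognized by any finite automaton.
Assume for contradiction that L is regular, and let p ≥ 1 be the pumping length given by the pumping lemma.
Choose s = a^p b a^p. Then s ∈ L (it reads the same in both directions) and |s| = 2p + 1 ≥ p.
By the pumping lemma, s = xyz for some x, y, z with |xy| ≤ p, |y| ≥ 1, and xy^i z ∈ L for every i ≥ 0.
Since |xy| ≤ p and the first p symbols of s are all a's, y = a^k for some k with 1 ≤ k ≤ p.

Take i = 2: xy²z = a^(p + k) b a^p.
Its reversal is a^p b a^(p + k). These differ because the block of a's before the unique b has length p + k in one and p in the other, and p + k ≠ p since k ≥ 1. So xy²z is not a palindrome, i.e. xy²z ∉ L.

This contradicts the pumping lemma, which requires xy^i z ∈ L for all i ≥ 0.
Hence L = {w ∈ {a,b}* : w = w^R} is not regular. ∎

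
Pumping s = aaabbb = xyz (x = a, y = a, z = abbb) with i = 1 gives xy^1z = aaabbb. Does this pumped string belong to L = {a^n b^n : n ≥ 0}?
Yes

xy¹z = a · a · abbb = aaabbb.
aaabbb = a^3 b^3 has equal counts (3 = 3), so it is in L.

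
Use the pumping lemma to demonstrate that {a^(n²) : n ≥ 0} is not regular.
Assume for contradiction that L is regular, and let p ≥ 1 be the pumping length given by the pumping lemma.
Choose s = a^(p²). Then s ∈ L and |s| = p² ≥ p.
By the pumping lemma, s = xyz for some x, y, z with |xy| ≤ p, |y| ≥ 1, and xy^i z ∈ L for every i ≥ 0.
Here y = a^k for some k with 1 ≤ k ≤ |xy| ≤ p.

Take i = 2: |xy²z| = p² + k.
Now p² < p² + k ≤ p² + p < p² + 2p + 1 = (p + 1)².
So |xy²z| lies strictly between the consecutive squares p² and (p + 1)², hence is not a perfect square, and xy²z ∉ L.

This contradicts the pumping lemma, which requires xy^i z ∈ L for all i ≥ 0.
Hence L = {a^(n²) : n ≥ 0} is not regular. ∎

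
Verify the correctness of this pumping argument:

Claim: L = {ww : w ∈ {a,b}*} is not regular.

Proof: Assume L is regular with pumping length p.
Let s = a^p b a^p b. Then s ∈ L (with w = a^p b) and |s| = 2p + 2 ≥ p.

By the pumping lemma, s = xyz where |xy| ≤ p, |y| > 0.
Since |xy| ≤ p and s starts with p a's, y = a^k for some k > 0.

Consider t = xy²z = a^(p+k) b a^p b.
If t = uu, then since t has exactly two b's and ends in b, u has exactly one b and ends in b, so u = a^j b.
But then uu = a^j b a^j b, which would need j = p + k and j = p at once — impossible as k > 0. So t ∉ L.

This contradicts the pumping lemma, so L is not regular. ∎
The proof is correct.

This proof is valid because:
1. s = a^p b a^p b is in L and is chosen in terms of p, so |s| ≥ p holds for every p
2. The decomposition analysis is correct: |xy| ≤ p forces y to lie inside the leading a's
3. The contradiction is valid: the argument shows a^(p+k) b a^p b cannot be split into two equal halves
4. The conclusion follows logically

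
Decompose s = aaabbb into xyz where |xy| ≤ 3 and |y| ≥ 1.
x = 'a', y = 'aa', z = 'bbb'

For s = aaabbb and p = 3, one valid decomposition is:
- x = 'a' (length 1)
- y = 'aa' (length 2)
- z = 'bbb' (length 3)

Verification:
- xyz = 'a' + 'aa' + 'bbb' = aaabbb ✓
- |xy| = 3 ≤ 3 ✓
- |y| = 2 > 0 ✓

All pumping lemma constraints are satisfied.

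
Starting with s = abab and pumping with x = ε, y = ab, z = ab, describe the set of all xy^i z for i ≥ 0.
{xy^i z : i ≥ 0} = {(ab)^(i+1) : i ≥ 0} = {ab, abab, ababab, ...}

With x = ε, y = ab, z = ab: Pumping 'ab' gives strings of alternating a's and b's.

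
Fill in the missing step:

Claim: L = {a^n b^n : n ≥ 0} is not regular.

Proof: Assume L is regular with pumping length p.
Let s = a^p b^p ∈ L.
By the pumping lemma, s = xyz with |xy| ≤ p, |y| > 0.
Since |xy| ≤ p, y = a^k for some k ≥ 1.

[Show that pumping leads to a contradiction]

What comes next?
Consider xy²z = a^(p+k) b^p.

Since k ≥ 1, we have p + k > p.
So xy²z has more a's than b's: (p+k) a's vs p b's.
This means xy²z ∉ L because a^n b^n requires equal counts.

This contradicts the pumping lemma which states xy²z ∈ L.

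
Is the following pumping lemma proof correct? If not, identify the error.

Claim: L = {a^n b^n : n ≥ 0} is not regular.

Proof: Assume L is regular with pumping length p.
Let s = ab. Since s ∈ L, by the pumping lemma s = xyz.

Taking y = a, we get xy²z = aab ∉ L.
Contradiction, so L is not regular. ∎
The proof is INCORRECT.

Error: The string s = ab may be shorter than p.
The pumping lemma only applies to strings with |s| ≥ p, and p is not under our control.
We must choose s in terms of p, e.g. s = a^p b^p, to ensure |s| ≥ p.
(The proof also fixes one particular y; a valid argument must handle every decomposition with |xy| ≤ p and |y| ≥ 1 — for s = a^p b^p this forces y = a^k, and then xy²z = a^(p+k) b^p ∉ L.)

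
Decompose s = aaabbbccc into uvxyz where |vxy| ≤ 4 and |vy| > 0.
u='aa', v='a', x='bb', y='b', z='ccc'

For s = aaabbbccc with pumping length p = 4:

One valid decomposition:
- u = 'aa'
- v = 'a'
- x = 'bb'
- y = 'b'
- z = 'ccc'

Verification:
- uvxyz = 'aa' + 'a' + 'bb' + 'b' + 'ccc' = aaabbbccc ✓
- |vxy| = |'abbb'| = 4 ≤ 4 ✓
- |vy| = |'ab'| = 2 > 0 ✓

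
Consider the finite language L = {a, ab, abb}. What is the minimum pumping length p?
p = 4

For a finite language L, the pumping lemma holds vacuously if p > max|s| for s ∈ L.

The longest string in L = {a, ab, abb} has length 3.
If p = 4, then no string s ∈ L has |s| ≥ p, so the condition is vacuously true.

The minimum pumping length is p = 4.

Why no smaller p works: for any p ≤ 3, the longest string s ∈ L has |s| = 3 ≥ p, so it would
have to be pumpable; but pumping up (i = 2, 3, ...) produces ever longer strings, which cannot all lie in the
finite language L. So the pumping property fails for every p ≤ 3.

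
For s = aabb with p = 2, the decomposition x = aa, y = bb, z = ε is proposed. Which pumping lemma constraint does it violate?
Violated: |xy| ≤ p

The decomposition x = aa, y = bb, z = ε for s = aabb with p = 2
violates the constraint: |xy| ≤ p

|xy| = |aabb| = 4 > 2 = p. The decomposition puts too many characters in xy.

Pumping lemma constraints:
1. xyz = s (decomposition is valid)
2. |xy| ≤ p
3. |y| > 0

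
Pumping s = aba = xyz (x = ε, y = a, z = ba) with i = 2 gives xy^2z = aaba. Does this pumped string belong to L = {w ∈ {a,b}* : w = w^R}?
No

xy²z = ε · aa · ba = aaba.
aaba reversed is abaa ≠ aaba, so it is not a palindrome and is not in L.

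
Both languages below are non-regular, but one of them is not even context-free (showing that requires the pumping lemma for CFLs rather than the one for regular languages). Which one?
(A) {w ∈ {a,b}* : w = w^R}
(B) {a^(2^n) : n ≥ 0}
(B) {a^(2^n) : n ≥ 0}

(B) {a^(2^n) : n ≥ 0} requires the CFL pumping lemma.

- {w ∈ {a,b}* : w = w^R} is context-free (but not regular)
  • Can be shown non-regular with the regular pumping lemma
  • After pumping, the string is no longer symmetric

- {a^(2^n) : n ≥ 0} is NOT context-free
  • Requires the CFL pumping lemma to prove
  • Gaps between powers of 2 grow exponentially

The CFL pumping lemma is "stronger" in that it can prove non-membership
in the larger class of context-free languages.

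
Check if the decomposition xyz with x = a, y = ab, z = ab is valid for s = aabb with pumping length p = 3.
Violated: xyz = s

The decomposition x = a, y = ab, z = ab for s = aabb with p = 3
violates the constraint: xyz = s

xyz = 'a' + 'ab' + 'ab' = 'aabab' ≠ 'aabb' = s. The decomposition doesn't reconstruct s.

Pumping lemma constraints:
1. xyz = s (decomposition is valid)
2. |xy| ≤ p
3. |y| > 0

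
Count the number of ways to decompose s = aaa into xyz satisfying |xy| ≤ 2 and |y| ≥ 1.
3

For s = 'aaa' with pumping length p = 2:

Constraints: |xy| ≤ 2, |y| > 0

Valid decompositions (|xy| ≤ p, |y| ≥ 1):
  • x='', y='a', z='aa'
  • x='a', y='a', z='a'
  • x='', y='aa', z='a'

Total count: 3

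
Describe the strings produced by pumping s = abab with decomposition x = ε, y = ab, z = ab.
{xy^i z : i ≥ 0} = {(ab)^(i+1) : i ≥ 0} = {ab, abab, ababab, ...}

With x = ε, y = ab, z = ab: Pumping 'ab' gives strings of alternating a's and b's.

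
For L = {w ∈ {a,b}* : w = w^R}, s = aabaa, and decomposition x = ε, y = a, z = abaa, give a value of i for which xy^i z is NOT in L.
i = 2

xy²z = ε · aa · abaa = aaabaa; aaabaa reversed is aabaaa ≠ aaabaa, so it is not a palindrome and is not in L.
(Other choices also work, e.g. i = 0, 3; only i = 1 is guaranteed to stay in L since xy¹z = s.)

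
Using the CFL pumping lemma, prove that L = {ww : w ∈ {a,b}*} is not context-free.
Assume for contradiction that L is context-free, and let p ≥ 1 be the pumping length given by the pumping lemma for CFLs.
Choose s = a^p b^p a^p b^p. Then s ∈ L (take w = a^p b^p) and |s| = 4p ≥ p.
By the CFL pumping lemma, s = uvxyz for some u, v, x, y, z with |vxy| ≤ p, |vy| ≥ 1, and uv^i xy^i z ∈ L for every i ≥ 0.

Write s as four blocks A₁ B₁ A₂ B₂ with A₁ = A₂ = a^p and B₁ = B₂ = b^p. Since |vxy| ≤ p, the window vxy lies inside at most two adjacent blocks. Take i = 0 and let t = uxz, so |t| = 4p − |vy| with 1 ≤ |vy| ≤ p. If |t| is odd, t ∉ L immediately, so assume |vy| is even (hence |vy| ≥ 2) and |t|/2 = 2p − |vy|/2, which satisfies p ≤ |t|/2 ≤ 2p − 1.

Case 1 (vxy inside A₁B₁): t = a^(p−j) b^(p−l) a^p b^p with j + l = |vy|. The second half of t has length < 2p, so it is a suffix of the trailing a^p b^p and ends in b; the first half is a^(p−j) b^(p−l) a^((j+l)/2), which ends in a because (j+l)/2 ≥ 1. The halves differ, so t ∉ L.

Case 2 (vxy inside B₁A₂, straddling the middle): t = a^p b^(p−j) a^(p−l) b^p with j + l = |vy|. If t = ww, then w is a prefix of t of length ≥ p, so w begins with a^p; and w is a suffix of t of length ≥ p, so w ends with b^p. That forces |w| ≥ 2p, contradicting |w| = |t|/2 ≤ 2p − 1. So t ∉ L.

Case 3 (vxy inside A₂B₂): t = a^p b^p a^(p−j) b^(p−l) with j + l = |vy|. The first half of t is a prefix of a^p b^p, so it begins with a; the second half is b^((j+l)/2) a^(p−j) b^(p−l), which begins with b. The halves differ, so t ∉ L.

In every case uv⁰xy⁰z = uxz ∉ L.

This contradicts the CFL pumping lemma, which requires uv^i xy^i z ∈ L for all i ≥ 0.
Hence L = {ww : w ∈ {a,b}*} is not context-free. ∎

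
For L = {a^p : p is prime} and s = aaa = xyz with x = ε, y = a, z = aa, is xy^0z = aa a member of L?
Yes

xy⁰z = ε · ε · aa = aa.
aa has length 2, which is prime, so it is in L.
(A single pumped string landing in L is not a contradiction by itself; a non-regularity proof needs some i for which xy^i z ∉ L, for every admissible decomposition.)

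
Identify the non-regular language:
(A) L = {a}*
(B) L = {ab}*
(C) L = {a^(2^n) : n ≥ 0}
(C) {a^(2^n) : n ≥ 0}

(C) L = {a^(2^n) : n ≥ 0} is NOT regular.

The pumping lemma can be used to prove this:
After pumping, length is no longer a power of 2

The other languages are regular because they can be recognized by finite automata.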